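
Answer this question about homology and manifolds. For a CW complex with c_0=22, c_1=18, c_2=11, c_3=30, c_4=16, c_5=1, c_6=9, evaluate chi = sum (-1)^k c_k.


chi = sum_k (-1)^k c_k.
= (-1)^0*22 + (-1)^1*18 + (-1)^2*11 + (-1)^3*30 + (-1)^4*16 + (-1)^5*1 + (-1)^6*9
= (22) + (-18) + (11) + (-30) + (16) + (-1) + (9)
= 9

9


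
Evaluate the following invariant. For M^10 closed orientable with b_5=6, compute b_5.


Poincare duality for closed orientable n-manifolds: b_k = b_{n-k}.
Here n = 10, so b_5 = b_5 = 6

6


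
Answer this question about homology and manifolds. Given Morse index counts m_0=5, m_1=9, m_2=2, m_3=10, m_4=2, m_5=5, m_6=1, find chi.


Morse theory: chi(M) = sum_k (-1)^k m_k where m_k = #(index-k critical points).
= (5) + (-9) + (2) + (-10) + (2) + (-5) + (1) = -14

-14


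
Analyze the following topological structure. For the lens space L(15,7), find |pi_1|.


pi_1(L(p,q)) = Z/pZ for any q coprime to p.
|pi_1(L(15,7))| = 15

15


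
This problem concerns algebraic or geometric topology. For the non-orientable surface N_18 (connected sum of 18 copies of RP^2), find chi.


For a non-orientable closed surface with k crosscaps: chi = 2 - k.
Here k = 18.
chi = 2 - 18 = -16

-16


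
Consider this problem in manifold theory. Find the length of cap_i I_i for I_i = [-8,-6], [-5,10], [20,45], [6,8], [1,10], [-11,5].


Intersection = [max(a_i), min(b_i)] = [20, -6].
Since 20 > -6, the intersection is empty.
Length = 0

0


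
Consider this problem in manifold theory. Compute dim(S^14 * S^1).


Join of spheres: S^m * S^n = S^{m+n+1}.
dim = 14 + 1 + 1 = 16

16


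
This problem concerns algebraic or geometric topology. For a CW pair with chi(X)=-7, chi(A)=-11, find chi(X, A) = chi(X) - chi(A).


Relative Euler characteristic: chi(X, A) = chi(X) - chi(A).
= -7 - (-11) = 4

4


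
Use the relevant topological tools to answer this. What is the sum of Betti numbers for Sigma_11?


For Sigma_11: b_0 = 1, b_1 = 2g = 22, b_2 = 1.
Total = 1 + 22 + 1 = 24

24


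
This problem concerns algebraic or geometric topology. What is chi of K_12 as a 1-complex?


K_12: V = 12, E = C(12,2) = 66.
chi = V - E = 12 - 66 = -54

-54


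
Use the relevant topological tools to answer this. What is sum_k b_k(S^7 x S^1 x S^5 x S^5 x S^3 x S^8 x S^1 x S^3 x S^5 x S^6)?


Total Betti number is multiplicative under products.
Each S^d (d>=1) has total Betti number 2.
There are 10 sphere factors.
Total = 2^10 = 1024

1024


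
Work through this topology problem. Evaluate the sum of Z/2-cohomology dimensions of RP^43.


H^k(RP^43; Z/2) = Z/2 for each 0 <= k <= 43.
Total dimension = 43 + 1 = 44

44


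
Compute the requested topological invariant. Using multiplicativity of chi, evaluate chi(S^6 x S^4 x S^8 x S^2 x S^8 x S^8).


chi is multiplicative: chi(X x Y) = chi(X) chi(Y).
Each even-dim sphere has chi = 2. There are 6 factors.
chi = 2^6 = 64

64


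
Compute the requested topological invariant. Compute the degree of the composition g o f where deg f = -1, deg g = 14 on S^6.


Degree is multiplicative under composition: deg(g o f) = deg(g) * deg(f).
= 14 * -1 = -14

-14


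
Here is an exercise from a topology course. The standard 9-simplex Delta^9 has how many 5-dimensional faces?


Delta^9 has 9+1 vertices. A 5-face is a choice of 5+1 vertices.
f_5 = C(9+1, 5+1) = C(10,6) = 210

210


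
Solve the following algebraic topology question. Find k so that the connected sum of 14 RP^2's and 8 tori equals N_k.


Since a >= 1, the sum is non-orientable; each T^2 can be replaced by RP^2 # RP^2 (since T^2#RP^2 = 3RP^2).
Total crosscaps k = 14 + 2*8 = 30.
Check via chi: chi = 14*1 + 8*0 - (14+8-1)*2 = -28 = 2 - k = -28. Consistent.

30


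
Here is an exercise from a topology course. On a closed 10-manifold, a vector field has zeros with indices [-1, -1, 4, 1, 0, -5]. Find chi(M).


Poincare-Hopf: chi(M) = sum of indices of zeros.
chi = (-1) + (-1) + (4) + (1) + (0) + (-5) = -2

-2


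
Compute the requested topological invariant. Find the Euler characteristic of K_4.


K_4: V = 4, E = C(4,2) = 6.
chi = V - E = 4 - 6 = -2

-2


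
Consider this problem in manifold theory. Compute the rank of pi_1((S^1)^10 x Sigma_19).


pi_1(A x B) = pi_1(A) x pi_1(B); rank of abelianization = b_1.
b_1(T^10) = 10, b_1(Sigma_19) = 2*19 = 38.
b_1(product) = 10 + 38 = 48

48


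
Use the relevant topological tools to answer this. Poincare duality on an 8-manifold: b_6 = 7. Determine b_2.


Poincare duality for closed orientable n-manifolds: b_k = b_{n-k}.
Here n = 8, so b_2 = b_6 = 7

7


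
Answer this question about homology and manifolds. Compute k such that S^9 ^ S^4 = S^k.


S^m ^ S^n = S^{m+n}.
k = 9 + 4 = 13

13


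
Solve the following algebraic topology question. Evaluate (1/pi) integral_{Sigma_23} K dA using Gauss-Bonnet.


Gauss-Bonnet: integral K dA = 2*pi*chi(M).
chi(Sigma_23) = 2 - 2*23 = -44.
(integral K dA)/pi = 2*chi = 2*(-44) = -88

-88


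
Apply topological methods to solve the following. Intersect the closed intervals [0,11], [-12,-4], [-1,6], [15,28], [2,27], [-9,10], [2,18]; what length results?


Intersection = [max(a_i), min(b_i)] = [15, -4].
Since 15 > -4, the intersection is empty.
Length = 0

0


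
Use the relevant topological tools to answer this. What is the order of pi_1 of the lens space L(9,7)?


pi_1(L(p,q)) = Z/pZ for any q coprime to p.
|pi_1(L(9,7))| = 9

9


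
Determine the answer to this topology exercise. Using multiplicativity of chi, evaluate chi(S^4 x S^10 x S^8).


chi is multiplicative: chi(X x Y) = chi(X) chi(Y).
Each even-dim sphere has chi = 2. There are 3 factors.
chi = 2^3 = 8

8


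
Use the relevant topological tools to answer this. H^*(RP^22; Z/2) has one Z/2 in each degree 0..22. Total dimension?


H^k(RP^22; Z/2) = Z/2 for each 0 <= k <= 22.
Total dimension = 22 + 1 = 23

23


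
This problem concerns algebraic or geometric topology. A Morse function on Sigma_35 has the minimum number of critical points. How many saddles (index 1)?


A perfect Morse function has m_k = b_k.
For Sigma_35: b_0=1, b_1=2g=70, b_2=1.
Saddles m_1 = 2g = 70

70


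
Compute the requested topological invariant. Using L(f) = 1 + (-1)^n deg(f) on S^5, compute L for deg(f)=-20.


On S^5: L(f) = tr(f_0*) + (-1)^5 tr(f_5*) = 1 + (-1)^5 * deg(f).
L(f) = 1 + (-1)^5 * -20 = 1 + 20 = 21

21


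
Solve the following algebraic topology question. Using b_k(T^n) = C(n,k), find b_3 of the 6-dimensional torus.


By the Kunneth formula, b_k(T^n) = C(n,k).
b_3(T^6) = C(6,3).
C(6,3) = 6!/(3!*3!) = 20

20


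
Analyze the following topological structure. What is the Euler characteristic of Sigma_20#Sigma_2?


chi(Sigma_20) = 2 - 2*20 = -38
chi(Sigma_2) = 2 - 2*2 = -2
For surfaces: chi(A#B) = chi(A) + chi(B) - 2.
chi = -38 + -2 - 2 = -42

-42


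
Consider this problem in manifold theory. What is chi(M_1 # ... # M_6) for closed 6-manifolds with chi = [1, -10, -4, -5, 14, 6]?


For n-manifolds: chi(A#B) = chi(A) + chi(B) - chi(S^6).
chi(S^6) = 1 + (-1)^6 = 2.
chi(#) = (sum chi_i) - (6-1)*chi(S^6) = 2 - 5*2 = -8

-8


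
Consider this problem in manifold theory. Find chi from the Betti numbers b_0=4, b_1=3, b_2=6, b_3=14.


chi = sum_k (-1)^k b_k.
= (4) + (-3) + (6) + (-14)
= -7

-7


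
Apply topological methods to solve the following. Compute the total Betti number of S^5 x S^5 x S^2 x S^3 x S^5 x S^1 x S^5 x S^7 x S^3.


Total Betti number is multiplicative under products.
Each S^d (d>=1) has total Betti number 2.
There are 9 sphere factors.
Total = 2^9 = 512

512


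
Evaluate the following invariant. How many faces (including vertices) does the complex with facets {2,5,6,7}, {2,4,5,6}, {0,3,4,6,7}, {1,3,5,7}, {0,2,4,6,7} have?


Each maximal simplex on m vertices has 2^m - 1 nonempty faces.
Take the union (dedupe shared faces).
Total distinct faces = 69

69


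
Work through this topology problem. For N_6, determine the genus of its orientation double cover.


chi(N_6) = 2 - 6 = -4.
Double cover: chi(Sigma_g) = 2 * chi(N_6) = 2*(-4) = -8.
2 - 2g = -8, so g = (2 - (-8))/2 = 10/2 = 5

5


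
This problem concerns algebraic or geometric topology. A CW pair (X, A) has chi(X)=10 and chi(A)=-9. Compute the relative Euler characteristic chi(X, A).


Relative Euler characteristic: chi(X, A) = chi(X) - chi(A).
= 10 - (-9) = 19

19


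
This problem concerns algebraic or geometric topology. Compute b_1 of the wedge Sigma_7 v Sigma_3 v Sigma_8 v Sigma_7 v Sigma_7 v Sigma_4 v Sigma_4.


For a wedge X v Y: reduced H_k(X v Y) = H_k(X) + H_k(Y).
Each Sigma_g contributes b_1 = 2g.
b_1 = 14 + 6 + 16 + 14 + 14 + 8 + 8 = 80

80


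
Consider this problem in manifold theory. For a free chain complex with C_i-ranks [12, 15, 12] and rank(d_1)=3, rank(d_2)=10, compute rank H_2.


rank H_k = rank(ker d_k) - rank(im d_{k+1}).
rank(ker d_2) = rank(C_2) - rank(d_2) = 12 - 10 = 2.
rank(im d_{2+1}) = 0.
rank H_2 = 2 - 0 = 2

2


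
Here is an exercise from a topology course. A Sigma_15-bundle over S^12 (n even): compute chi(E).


chi(S^12) = 2 (n even), chi(Sigma_15) = 2 - 2*15 = -28.
chi(E) = 2 * (-28) = -56

-56


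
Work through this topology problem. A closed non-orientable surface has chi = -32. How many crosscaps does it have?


chi = 2 - k for closed non-orientable surfaces with k crosscaps.
-32 = 2 - k
k = 2 - (-32) = 34

34


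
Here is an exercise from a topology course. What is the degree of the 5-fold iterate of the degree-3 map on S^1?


deg(f) = 3. Degree is multiplicative: deg(f^5) = (deg f)^5.
deg(f^5) = (3)^5 = 243

243


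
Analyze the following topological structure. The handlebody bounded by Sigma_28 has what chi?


A genus-g handlebody deformation retracts to a wedge of g circles.
chi(vee_g S^1) = 1 - g.
chi(H_28) = 1 - 28 = -27

-27


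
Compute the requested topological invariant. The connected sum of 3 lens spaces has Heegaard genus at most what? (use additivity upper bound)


Heegaard genus satisfies g(A#B) <= g(A) + g(B).
Each lens space has g = 1.
Upper bound: 3 * 1 = 3

3


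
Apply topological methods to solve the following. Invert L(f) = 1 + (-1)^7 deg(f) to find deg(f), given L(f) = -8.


L(f) = 1 + (-1)^7 deg(f) on S^7.
-8 = 1 + (-1)^7 * deg(f)
(-1)^7 * deg(f) = -9
deg(f) = 9

9


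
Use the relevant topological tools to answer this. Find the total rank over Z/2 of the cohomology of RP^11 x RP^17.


dim H^*(RP^n; Z/2) = n+1 (one Z/2 in each degree 0..n).
Total Betti number is multiplicative.
Total = (11+1) * (17+1) = 12 * 18 = 216

216


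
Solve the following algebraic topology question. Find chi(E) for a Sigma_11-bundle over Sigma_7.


For a fiber bundle F -> E -> B (with CW structure): chi(E) = chi(B) * chi(F).
chi(Sigma_7) = -12, chi(Sigma_11) = -20.
chi(E) = (-12) * (-20) = 240

240


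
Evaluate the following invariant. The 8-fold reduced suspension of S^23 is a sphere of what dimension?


Each suspension raises dimension by 1: Sigma S^n = S^{n+1}.
Sigma^8 S^23 = S^{23+8} = S^31

31


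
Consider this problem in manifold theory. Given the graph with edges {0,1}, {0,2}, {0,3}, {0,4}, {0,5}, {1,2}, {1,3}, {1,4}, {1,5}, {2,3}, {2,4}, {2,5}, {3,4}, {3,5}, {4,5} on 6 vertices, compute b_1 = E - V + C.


b_1 = E - V + (number of components).
E = 15, V = 6, components = 1.
b_1 = 15 - 6 + 1 = 10

10


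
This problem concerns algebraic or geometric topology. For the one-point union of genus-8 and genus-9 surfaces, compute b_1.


For a wedge: H_1(A v B) = H_1(A) + H_1(B).
b_1(Sigma_8) = 16, b_1(Sigma_9) = 18.
b_1 = 16 + 18 = 34

34


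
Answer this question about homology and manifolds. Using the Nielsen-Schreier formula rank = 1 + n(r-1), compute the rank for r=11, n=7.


Nielsen-Schreier: an index-n subgroup of F_r is free of rank 1 + n(r-1).
Equivalently: chi(cover) = n*chi(base); chi(vee_r S^1) = 1 - 11 = -10.
chi(E) = 7*(-10) = -70; rank = 1 - chi(E) = 1 - (-70) = 71.
rank = 1 + 7*(11-1) = 1 + 70 = 71

71


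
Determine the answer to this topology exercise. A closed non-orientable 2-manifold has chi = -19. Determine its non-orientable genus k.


chi = 2 - k for closed non-orientable surfaces with k crosscaps.
-19 = 2 - k
k = 2 - (-19) = 21

21


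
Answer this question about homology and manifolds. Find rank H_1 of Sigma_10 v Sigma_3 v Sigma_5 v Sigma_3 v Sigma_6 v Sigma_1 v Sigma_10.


For a wedge X v Y: reduced H_k(X v Y) = H_k(X) + H_k(Y).
Each Sigma_g contributes b_1 = 2g.
b_1 = 20 + 6 + 10 + 6 + 12 + 2 + 20 = 76

76


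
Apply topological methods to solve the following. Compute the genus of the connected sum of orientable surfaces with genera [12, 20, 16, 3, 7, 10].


Genus is additive under connected sum of orientable surfaces.
g = 12 + 20 + 16 + 3 + 7 + 10 = 68

68


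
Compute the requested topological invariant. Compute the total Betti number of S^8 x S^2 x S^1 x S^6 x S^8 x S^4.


Total Betti number is multiplicative under products.
Each S^d (d>=1) has total Betti number 2.
There are 6 sphere factors.
Total = 2^6 = 64

64


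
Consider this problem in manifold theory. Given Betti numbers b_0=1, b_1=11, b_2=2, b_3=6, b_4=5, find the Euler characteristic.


chi = sum_k (-1)^k b_k.
= (1) + (-11) + (2) + (-6) + (5)
= -9

-9


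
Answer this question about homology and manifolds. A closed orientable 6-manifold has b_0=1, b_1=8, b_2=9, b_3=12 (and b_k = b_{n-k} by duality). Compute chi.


By Poincare duality b_k = b_{6-k}, so full Betti numbers: b_0=1, b_1=8, b_2=9, b_3=12, b_4=9, b_5=8, b_6=1.
chi = sum (-1)^k b_k = -8

-8


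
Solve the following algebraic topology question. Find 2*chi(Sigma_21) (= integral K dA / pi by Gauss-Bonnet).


Gauss-Bonnet: integral K dA = 2*pi*chi(M).
chi(Sigma_21) = 2 - 2*21 = -40.
(integral K dA)/pi = 2*chi = 2*(-40) = -80

-80


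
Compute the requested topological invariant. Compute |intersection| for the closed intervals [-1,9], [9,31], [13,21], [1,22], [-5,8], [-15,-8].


Intersection = [max(a_i), min(b_i)] = [13, -8].
Since 13 > -8, the intersection is empty.
Length = 0

0


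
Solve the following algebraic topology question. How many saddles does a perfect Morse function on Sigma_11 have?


A perfect Morse function has m_k = b_k.
For Sigma_11: b_0=1, b_1=2g=22, b_2=1.
Saddles m_1 = 2g = 22

22


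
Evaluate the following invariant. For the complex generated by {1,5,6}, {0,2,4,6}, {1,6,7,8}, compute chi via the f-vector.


Enumerate all faces; f-vector: f_0=8, f_1=14, f_2=9, f_3=2.
chi = sum (-1)^k f_k = 1

1


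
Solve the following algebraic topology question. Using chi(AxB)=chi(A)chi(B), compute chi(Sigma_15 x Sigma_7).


chi(Sigma_15) = 2 - 2*15 = -28
chi(Sigma_7) = 2 - 2*7 = -12
chi(product) = (-28) * (-12) = 336

336


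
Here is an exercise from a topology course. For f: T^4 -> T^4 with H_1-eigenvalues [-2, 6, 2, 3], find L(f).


For a torus self-map: L(f) = det(I - A) where A acts on H_1.
L(f) = (1--2) * (1-6) * (1-2) * (1-3) = 3 * -5 * -1 * -2 = -30

-30


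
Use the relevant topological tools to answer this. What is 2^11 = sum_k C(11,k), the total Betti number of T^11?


b_k(T^11) = C(11,k), so the sum over k is sum_k C(11,k) = 2^11.
Total = 2^11 = 2048

2048


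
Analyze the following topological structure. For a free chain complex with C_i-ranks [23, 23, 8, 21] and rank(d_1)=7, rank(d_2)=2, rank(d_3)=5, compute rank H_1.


rank H_k = rank(ker d_k) - rank(im d_{k+1}).
rank(ker d_1) = rank(C_1) - rank(d_1) = 23 - 7 = 16.
rank(im d_{1+1}) = 2.
rank H_1 = 16 - 2 = 14

14


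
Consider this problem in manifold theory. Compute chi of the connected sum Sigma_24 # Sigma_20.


chi(Sigma_24) = 2 - 2*24 = -46
chi(Sigma_20) = 2 - 2*20 = -38
For surfaces: chi(A#B) = chi(A) + chi(B) - 2.
chi = -46 + -38 - 2 = -86

-86


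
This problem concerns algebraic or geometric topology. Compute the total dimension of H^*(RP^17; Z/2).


H^k(RP^17; Z/2) = Z/2 for each 0 <= k <= 17.
Total dimension = 17 + 1 = 18

18


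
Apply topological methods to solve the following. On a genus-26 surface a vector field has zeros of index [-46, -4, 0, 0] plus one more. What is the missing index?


Poincare-Hopf: sum of indices = chi(M).
chi(Sigma_26) = 2 - 2*26 = -50.
Sum of known indices = -50.
x = chi - (sum known) = -50 - (-50) = 0

0


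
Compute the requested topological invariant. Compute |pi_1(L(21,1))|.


pi_1(L(p,q)) = Z/pZ for any q coprime to p.
|pi_1(L(21,1))| = 21

21


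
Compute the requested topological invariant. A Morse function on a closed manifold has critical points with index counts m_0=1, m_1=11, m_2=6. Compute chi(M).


Morse theory: chi(M) = sum_k (-1)^k m_k where m_k = #(index-k critical points).
= (1) + (-11) + (6) = -4

-4


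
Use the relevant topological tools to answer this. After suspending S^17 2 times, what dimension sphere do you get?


Each suspension raises dimension by 1: Sigma S^n = S^{n+1}.
Sigma^2 S^17 = S^{17+2} = S^19

19


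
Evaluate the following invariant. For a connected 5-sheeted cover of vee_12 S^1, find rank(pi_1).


Nielsen-Schreier: an index-n subgroup of F_r is free of rank 1 + n(r-1).
Equivalently: chi(cover) = n*chi(base); chi(vee_r S^1) = 1 - 12 = -11.
chi(E) = 5*(-11) = -55; rank = 1 - chi(E) = 1 - (-55) = 56.
rank = 1 + 5*(12-1) = 1 + 55 = 56

56


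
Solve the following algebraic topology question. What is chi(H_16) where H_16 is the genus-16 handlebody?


A genus-g handlebody deformation retracts to a wedge of g circles.
chi(vee_g S^1) = 1 - g.
chi(H_16) = 1 - 16 = -15

-15


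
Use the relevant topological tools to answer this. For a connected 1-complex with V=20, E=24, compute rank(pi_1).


For a connected graph: rank(pi_1) = b_1 = E - V + 1 = 1 - chi.
chi = V - E = 20 - 24 = -4.
rank = 1 - (-4) = 24 - 20 + 1 = 5

5


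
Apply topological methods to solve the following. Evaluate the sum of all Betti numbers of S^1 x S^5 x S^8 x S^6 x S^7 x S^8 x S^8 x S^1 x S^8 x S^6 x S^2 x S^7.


Total Betti number is multiplicative under products.
Each S^d (d>=1) has total Betti number 2.
There are 12 sphere factors.
Total = 2^12 = 4096

4096


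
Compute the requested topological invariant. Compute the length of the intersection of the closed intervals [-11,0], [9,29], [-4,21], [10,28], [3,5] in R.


Intersection = [max(a_i), min(b_i)] = [10, 0].
Since 10 > 0, the intersection is empty.
Length = 0

0


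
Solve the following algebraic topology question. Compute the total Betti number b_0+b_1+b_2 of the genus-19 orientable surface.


For Sigma_19: b_0 = 1, b_1 = 2g = 38, b_2 = 1.
Total = 1 + 38 + 1 = 40

40


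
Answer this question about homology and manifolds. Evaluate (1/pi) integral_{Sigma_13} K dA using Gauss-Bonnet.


Gauss-Bonnet: integral K dA = 2*pi*chi(M).
chi(Sigma_13) = 2 - 2*13 = -24.
(integral K dA)/pi = 2*chi = 2*(-24) = -48

-48


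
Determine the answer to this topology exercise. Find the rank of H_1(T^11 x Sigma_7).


pi_1(A x B) = pi_1(A) x pi_1(B); rank of abelianization = b_1.
b_1(T^11) = 11, b_1(Sigma_7) = 2*7 = 14.
b_1(product) = 11 + 14 = 25

25


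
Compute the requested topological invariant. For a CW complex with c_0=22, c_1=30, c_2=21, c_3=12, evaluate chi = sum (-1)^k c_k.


chi = sum_k (-1)^k c_k.
= (-1)^0*22 + (-1)^1*30 + (-1)^2*21 + (-1)^3*12
= (22) + (-30) + (21) + (-12)
= 1

1


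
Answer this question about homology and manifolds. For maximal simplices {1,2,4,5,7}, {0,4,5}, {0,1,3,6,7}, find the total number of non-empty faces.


Each maximal simplex on m vertices has 2^m - 1 nonempty faces.
Take the union (dedupe shared faces).
Total distinct faces = 62

62


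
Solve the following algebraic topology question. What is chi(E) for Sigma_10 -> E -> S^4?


chi(S^4) = 2 (n even), chi(Sigma_10) = 2 - 2*10 = -18.
chi(E) = 2 * (-18) = -36

-36


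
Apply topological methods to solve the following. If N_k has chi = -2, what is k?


chi = 2 - k for closed non-orientable surfaces with k crosscaps.
-2 = 2 - k
k = 2 - (-2) = 4

4


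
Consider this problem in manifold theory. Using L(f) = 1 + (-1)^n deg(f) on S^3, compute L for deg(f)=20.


On S^3: L(f) = tr(f_0*) + (-1)^3 tr(f_3*) = 1 + (-1)^3 * deg(f).
L(f) = 1 + (-1)^3 * 20 = 1 + -20 = -19

-19


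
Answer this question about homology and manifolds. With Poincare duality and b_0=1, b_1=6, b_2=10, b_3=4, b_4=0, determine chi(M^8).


By Poincare duality b_k = b_{8-k}, so full Betti numbers: b_0=1, b_1=6, b_2=10, b_3=4, b_4=0, b_5=4, b_6=10, b_7=6, b_8=1.
chi = sum (-1)^k b_k = 2

2


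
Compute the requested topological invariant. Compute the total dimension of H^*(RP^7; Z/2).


H^k(RP^7; Z/2) = Z/2 for each 0 <= k <= 7.
Total dimension = 7 + 1 = 8

8


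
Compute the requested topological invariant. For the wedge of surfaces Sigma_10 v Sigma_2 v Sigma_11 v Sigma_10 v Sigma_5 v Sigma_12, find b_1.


For a wedge X v Y: reduced H_k(X v Y) = H_k(X) + H_k(Y).
Each Sigma_g contributes b_1 = 2g.
b_1 = 20 + 4 + 22 + 20 + 10 + 24 = 100

100


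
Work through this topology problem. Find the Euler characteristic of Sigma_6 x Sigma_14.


chi(Sigma_6) = 2 - 2*6 = -10
chi(Sigma_14) = 2 - 2*14 = -26
chi(product) = (-10) * (-26) = 260

260


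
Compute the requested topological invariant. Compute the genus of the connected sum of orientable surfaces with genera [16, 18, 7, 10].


Genus is additive under connected sum of orientable surfaces.
g = 16 + 18 + 7 + 10 = 51

51


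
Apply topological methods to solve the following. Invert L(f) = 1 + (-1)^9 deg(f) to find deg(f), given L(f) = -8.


L(f) = 1 + (-1)^9 deg(f) on S^9.
-8 = 1 + (-1)^9 * deg(f)
(-1)^9 * deg(f) = -9
deg(f) = 9

9


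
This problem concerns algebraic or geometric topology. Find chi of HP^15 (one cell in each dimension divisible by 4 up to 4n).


HP^15 has one cell in each dimension 0, 4, ..., 4*15 (15+1 cells, all even-dim).
chi = 15 + 1 = 16

16


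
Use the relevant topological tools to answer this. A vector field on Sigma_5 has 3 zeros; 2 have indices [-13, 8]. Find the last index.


Poincare-Hopf: sum of indices = chi(M).
chi(Sigma_5) = 2 - 2*5 = -8.
Sum of known indices = -5.
x = chi - (sum known) = -8 - (-5) = -3

-3


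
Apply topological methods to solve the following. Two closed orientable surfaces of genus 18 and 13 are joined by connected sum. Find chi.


chi(Sigma_18) = 2 - 2*18 = -34
chi(Sigma_13) = 2 - 2*13 = -24
For surfaces: chi(A#B) = chi(A) + chi(B) - 2.
chi = -34 + -24 - 2 = -60

-60


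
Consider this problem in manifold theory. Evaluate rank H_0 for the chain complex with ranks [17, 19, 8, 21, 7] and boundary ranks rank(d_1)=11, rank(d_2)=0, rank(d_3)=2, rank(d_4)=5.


rank H_k = rank(ker d_k) - rank(im d_{k+1}).
rank(ker d_0) = rank(C_0) - rank(d_0) = 17 - 0 = 17.
rank(im d_{0+1}) = 11.
rank H_0 = 17 - 11 = 6

6


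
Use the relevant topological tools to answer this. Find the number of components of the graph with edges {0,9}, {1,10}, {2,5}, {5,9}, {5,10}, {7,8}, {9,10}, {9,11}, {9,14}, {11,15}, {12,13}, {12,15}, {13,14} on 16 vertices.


Run DFS/union-find over 16 vertices.
V = 16, E = 13.
Number of components = 5

5


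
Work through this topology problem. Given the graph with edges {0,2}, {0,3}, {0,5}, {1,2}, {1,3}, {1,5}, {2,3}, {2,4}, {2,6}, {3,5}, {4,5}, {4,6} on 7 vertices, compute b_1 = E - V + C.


b_1 = E - V + (number of components).
E = 12, V = 7, components = 1.
b_1 = 12 - 7 + 1 = 6

6


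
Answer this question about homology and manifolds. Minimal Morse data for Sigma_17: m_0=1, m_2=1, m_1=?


A perfect Morse function has m_k = b_k.
For Sigma_17: b_0=1, b_1=2g=34, b_2=1.
Saddles m_1 = 2g = 34

34


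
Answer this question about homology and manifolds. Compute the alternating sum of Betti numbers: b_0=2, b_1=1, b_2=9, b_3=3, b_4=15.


chi = sum_k (-1)^k b_k.
= (2) + (-1) + (9) + (-3) + (15)
= 22

22


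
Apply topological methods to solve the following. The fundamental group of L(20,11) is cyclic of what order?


pi_1(L(p,q)) = Z/pZ for any q coprime to p.
|pi_1(L(20,11))| = 20

20


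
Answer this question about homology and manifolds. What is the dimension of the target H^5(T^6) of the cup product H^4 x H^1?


Cup product: H^p x H^q -> H^{p+q}; here p+q = 4+1 = 5.
rank H^k(T^n) = C(n,k).
C(6,5) = 6

6


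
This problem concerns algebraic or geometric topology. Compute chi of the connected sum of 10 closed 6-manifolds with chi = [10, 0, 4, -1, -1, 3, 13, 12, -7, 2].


For n-manifolds: chi(A#B) = chi(A) + chi(B) - chi(S^6).
chi(S^6) = 1 + (-1)^6 = 2.
chi(#) = (sum chi_i) - (10-1)*chi(S^6) = 35 - 9*2 = 17

17


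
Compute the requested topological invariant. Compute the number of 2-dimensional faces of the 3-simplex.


Delta^3 has 3+1 vertices. A 2-face is a choice of 2+1 vertices.
f_2 = C(3+1, 2+1) = C(4,3) = 4

4


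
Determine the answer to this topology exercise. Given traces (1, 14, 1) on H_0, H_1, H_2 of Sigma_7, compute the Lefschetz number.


L(f) = tr(f_0*) - tr(f_1*) + tr(f_2*).
= 1 - (14) + (1)
= -12

-12


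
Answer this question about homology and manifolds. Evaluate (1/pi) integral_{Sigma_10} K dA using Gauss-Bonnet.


Gauss-Bonnet: integral K dA = 2*pi*chi(M).
chi(Sigma_10) = 2 - 2*10 = -18.
(integral K dA)/pi = 2*chi = 2*(-18) = -36

-36


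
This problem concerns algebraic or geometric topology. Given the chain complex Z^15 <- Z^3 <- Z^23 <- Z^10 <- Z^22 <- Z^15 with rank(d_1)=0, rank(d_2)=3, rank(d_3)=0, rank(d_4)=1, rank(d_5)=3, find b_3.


rank H_k = rank(ker d_k) - rank(im d_{k+1}).
rank(ker d_3) = rank(C_3) - rank(d_3) = 10 - 0 = 10.
rank(im d_{3+1}) = 1.
rank H_3 = 10 - 1 = 9

9


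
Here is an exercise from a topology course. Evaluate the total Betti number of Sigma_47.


For Sigma_47: b_0 = 1, b_1 = 2g = 94, b_2 = 1.
Total = 1 + 94 + 1 = 96

96


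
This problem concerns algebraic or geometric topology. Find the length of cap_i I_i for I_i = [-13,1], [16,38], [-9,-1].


Intersection = [max(a_i), min(b_i)] = [16, -1].
Since 16 > -1, the intersection is empty.
Length = 0

0


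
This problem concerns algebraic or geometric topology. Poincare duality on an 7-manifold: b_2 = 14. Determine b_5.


Poincare duality for closed orientable n-manifolds: b_k = b_{n-k}.
Here n = 7, so b_5 = b_2 = 14

14


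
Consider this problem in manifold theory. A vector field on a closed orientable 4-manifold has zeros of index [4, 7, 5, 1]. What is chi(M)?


Poincare-Hopf: chi(M) = sum of indices of zeros.
chi = (4) + (7) + (5) + (1) = 17

17


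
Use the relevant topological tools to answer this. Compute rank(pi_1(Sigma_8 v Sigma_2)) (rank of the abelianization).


For a wedge: H_1(A v B) = H_1(A) + H_1(B).
b_1(Sigma_8) = 16, b_1(Sigma_2) = 4.
b_1 = 16 + 4 = 20

20


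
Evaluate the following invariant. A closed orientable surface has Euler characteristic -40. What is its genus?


chi = 2 - 2g for closed orientable surfaces.
-40 = 2 - 2g
2g = 2 - (-40) = 42
g = 21

21


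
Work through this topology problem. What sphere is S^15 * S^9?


Join of spheres: S^m * S^n = S^{m+n+1}.
dim = 15 + 9 + 1 = 25

25


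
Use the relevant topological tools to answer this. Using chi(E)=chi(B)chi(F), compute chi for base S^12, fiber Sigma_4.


chi(S^12) = 2 (n even), chi(Sigma_4) = 2 - 2*4 = -6.
chi(E) = 2 * (-6) = -12

-12


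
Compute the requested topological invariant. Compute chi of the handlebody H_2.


A genus-g handlebody deformation retracts to a wedge of g circles.
chi(vee_g S^1) = 1 - g.
chi(H_2) = 1 - 2 = -1

-1


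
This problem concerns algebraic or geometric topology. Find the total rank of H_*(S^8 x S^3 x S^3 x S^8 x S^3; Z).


Total Betti number is multiplicative under products.
Each S^d (d>=1) has total Betti number 2.
There are 5 sphere factors.
Total = 2^5 = 32

32


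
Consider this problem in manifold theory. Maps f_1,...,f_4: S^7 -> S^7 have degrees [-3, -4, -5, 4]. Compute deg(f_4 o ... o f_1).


Degree is multiplicative: deg(composition) = product of degrees.
= (-3) * (-4) * (-5) * (4) = -240

-240


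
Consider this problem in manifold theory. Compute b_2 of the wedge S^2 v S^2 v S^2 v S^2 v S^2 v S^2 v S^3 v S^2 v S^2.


For a wedge of spheres, H_k (k>0) is free on one generator per sphere of dimension k.
Spheres of dimension 2: count = 8.
b_2 = 8

8


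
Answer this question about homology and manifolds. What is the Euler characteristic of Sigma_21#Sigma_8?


chi(Sigma_21) = 2 - 2*21 = -40
chi(Sigma_8) = 2 - 2*8 = -14
For surfaces: chi(A#B) = chi(A) + chi(B) - 2.
chi = -40 + -14 - 2 = -56

-56


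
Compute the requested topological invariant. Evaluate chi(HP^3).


HP^3 has one cell in each dimension 0, 4, ..., 4*3 (3+1 cells, all even-dim).
chi = 3 + 1 = 4

4


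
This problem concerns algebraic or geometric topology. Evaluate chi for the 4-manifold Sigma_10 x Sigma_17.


chi(Sigma_10) = 2 - 2*10 = -18
chi(Sigma_17) = 2 - 2*17 = -32
chi(product) = (-18) * (-32) = 576

576


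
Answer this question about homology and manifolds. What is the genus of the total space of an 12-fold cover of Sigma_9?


For an n-sheeted cover: chi(E) = n * chi(B).
chi(Sigma_9) = 2 - 2*9 = -16.
chi(E) = 12 * (-16) = -192.
genus(E) = (2 - chi(E))/2 = (2 - (-192))/2 = 194/2 = 97

97


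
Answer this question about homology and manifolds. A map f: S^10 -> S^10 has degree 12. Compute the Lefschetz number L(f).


On S^10: L(f) = tr(f_0*) + (-1)^10 tr(f_10*) = 1 + (-1)^10 * deg(f).
L(f) = 1 + (-1)^10 * 12 = 1 + 12 = 13

13


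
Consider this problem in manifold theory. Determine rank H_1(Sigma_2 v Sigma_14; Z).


For a wedge: H_1(A v B) = H_1(A) + H_1(B).
b_1(Sigma_2) = 4, b_1(Sigma_14) = 28.
b_1 = 4 + 28 = 32

32


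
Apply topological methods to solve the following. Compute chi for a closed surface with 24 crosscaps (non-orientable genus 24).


For a non-orientable closed surface with k crosscaps: chi = 2 - k.
Here k = 24.
chi = 2 - 24 = -22

-22


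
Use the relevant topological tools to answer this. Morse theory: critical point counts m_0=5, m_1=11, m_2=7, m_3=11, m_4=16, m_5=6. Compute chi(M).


Morse theory: chi(M) = sum_k (-1)^k m_k where m_k = #(index-k critical points).
= (5) + (-11) + (7) + (-11) + (16) + (-6) = 0

0


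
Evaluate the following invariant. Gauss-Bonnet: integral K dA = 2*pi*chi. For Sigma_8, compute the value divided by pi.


Gauss-Bonnet: integral K dA = 2*pi*chi(M).
chi(Sigma_8) = 2 - 2*8 = -14.
(integral K dA)/pi = 2*chi = 2*(-14) = -28

-28


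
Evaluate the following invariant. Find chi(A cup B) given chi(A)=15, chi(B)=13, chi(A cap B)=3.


chi(A cup B) = chi(A) + chi(B) - chi(A cap B)
= 15 + (13) - (3)
= 25

25


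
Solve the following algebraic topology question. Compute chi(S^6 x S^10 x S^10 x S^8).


chi is multiplicative: chi(X x Y) = chi(X) chi(Y).
Each even-dim sphere has chi = 2. There are 4 factors.
chi = 2^4 = 16

16


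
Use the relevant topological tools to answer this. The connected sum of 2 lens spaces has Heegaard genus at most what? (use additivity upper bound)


Heegaard genus satisfies g(A#B) <= g(A) + g(B).
Each lens space has g = 1.
Upper bound: 2 * 1 = 2

2


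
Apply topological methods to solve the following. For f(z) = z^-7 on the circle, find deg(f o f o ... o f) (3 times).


deg(f) = -7. Degree is multiplicative: deg(f^3) = (deg f)^3.
deg(f^3) = (-7)^3 = -343

-343


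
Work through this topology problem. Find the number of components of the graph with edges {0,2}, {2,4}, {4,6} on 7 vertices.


Run DFS/union-find over 7 vertices.
V = 7, E = 3.
Number of components = 4

4


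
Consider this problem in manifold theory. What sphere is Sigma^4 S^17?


Each suspension raises dimension by 1: Sigma S^n = S^{n+1}.
Sigma^4 S^17 = S^{17+4} = S^21

21


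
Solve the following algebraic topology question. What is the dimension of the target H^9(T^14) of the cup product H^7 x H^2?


Cup product: H^p x H^q -> H^{p+q}; here p+q = 7+2 = 9.
rank H^k(T^n) = C(n,k).
C(14,9) = 2002

2002


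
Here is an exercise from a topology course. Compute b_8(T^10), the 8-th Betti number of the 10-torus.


By the Kunneth formula, b_k(T^n) = C(n,k).
b_8(T^10) = C(10,8).
C(10,8) = 10!/(8!*2!) = 45

45


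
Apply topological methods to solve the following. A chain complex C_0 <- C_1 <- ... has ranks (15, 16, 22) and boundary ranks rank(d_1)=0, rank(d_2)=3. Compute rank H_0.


rank H_k = rank(ker d_k) - rank(im d_{k+1}).
rank(ker d_0) = rank(C_0) - rank(d_0) = 15 - 0 = 15.
rank(im d_{0+1}) = 0.
rank H_0 = 15 - 0 = 15

15


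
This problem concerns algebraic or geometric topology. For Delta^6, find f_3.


Delta^6 has 6+1 vertices. A 3-face is a choice of 3+1 vertices.
f_3 = C(6+1, 3+1) = C(7,4) = 35

35


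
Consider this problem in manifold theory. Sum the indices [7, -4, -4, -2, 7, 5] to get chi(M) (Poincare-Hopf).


Poincare-Hopf: chi(M) = sum of indices of zeros.
chi = (7) + (-4) + (-4) + (-2) + (7) + (5) = 9

9


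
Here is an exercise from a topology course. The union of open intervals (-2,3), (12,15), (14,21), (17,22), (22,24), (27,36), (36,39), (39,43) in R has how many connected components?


Sort and merge overlapping open intervals.
Merged: (-2,3), (12,22), (22,24), (27,36), (36,39), (39,43).
Number of components = 6

6


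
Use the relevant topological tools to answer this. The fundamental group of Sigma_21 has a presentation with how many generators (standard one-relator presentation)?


Standard presentation: pi_1(Sigma_g) = <a_1,b_1,...,a_g,b_g | [a_1,b_1]...[a_g,b_g] = 1>.
Number of generators = 2g = 2*21 = 42

42


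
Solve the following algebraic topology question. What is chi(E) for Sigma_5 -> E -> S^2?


chi(S^2) = 2 (n even), chi(Sigma_5) = 2 - 2*5 = -8.
chi(E) = 2 * (-8) = -16

-16


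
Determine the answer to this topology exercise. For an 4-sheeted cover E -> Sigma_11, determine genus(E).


For an n-sheeted cover: chi(E) = n * chi(B).
chi(Sigma_11) = 2 - 2*11 = -20.
chi(E) = 4 * (-20) = -80.
genus(E) = (2 - chi(E))/2 = (2 - (-80))/2 = 82/2 = 41

41


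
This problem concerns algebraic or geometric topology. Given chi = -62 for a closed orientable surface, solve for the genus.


chi = 2 - 2g for closed orientable surfaces.
-62 = 2 - 2g
2g = 2 - (-62) = 64
g = 32

32


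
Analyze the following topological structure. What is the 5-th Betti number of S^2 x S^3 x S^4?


Each S^d has Poincare polynomial 1 + t^d.
The product S^2 x S^3 x S^4 has Poincare polynomial prod(1+t^d_i).
Expanding: b_0=1, b_2=1, b_3=1, b_4=1, b_5=1, b_6=1, b_7=1, b_9=1.
b_5 = 1

1


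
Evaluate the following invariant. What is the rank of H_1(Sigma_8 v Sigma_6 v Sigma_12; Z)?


For a wedge X v Y: reduced H_k(X v Y) = H_k(X) + H_k(Y).
Each Sigma_g contributes b_1 = 2g.
b_1 = 16 + 12 + 24 = 52

52


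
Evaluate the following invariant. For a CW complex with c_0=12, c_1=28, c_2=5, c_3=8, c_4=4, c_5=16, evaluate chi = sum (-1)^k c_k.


chi = sum_k (-1)^k c_k.
= (-1)^0*12 + (-1)^1*28 + (-1)^2*5 + (-1)^3*8 + (-1)^4*4 + (-1)^5*16
= (12) + (-28) + (5) + (-8) + (4) + (-16)
= -31

-31


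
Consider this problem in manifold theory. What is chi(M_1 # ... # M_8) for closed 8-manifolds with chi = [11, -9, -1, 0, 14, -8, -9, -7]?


For n-manifolds: chi(A#B) = chi(A) + chi(B) - chi(S^8).
chi(S^8) = 1 + (-1)^8 = 2.
chi(#) = (sum chi_i) - (8-1)*chi(S^8) = -9 - 7*2 = -23

-23


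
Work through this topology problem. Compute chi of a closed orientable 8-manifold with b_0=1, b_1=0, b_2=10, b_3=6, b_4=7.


By Poincare duality b_k = b_{8-k}, so full Betti numbers: b_0=1, b_1=0, b_2=10, b_3=6, b_4=7, b_5=6, b_6=10, b_7=0, b_8=1.
chi = sum (-1)^k b_k = 17

17


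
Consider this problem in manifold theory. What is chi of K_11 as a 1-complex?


K_11: V = 11, E = C(11,2) = 55.
chi = V - E = 11 - 55 = -44

-44


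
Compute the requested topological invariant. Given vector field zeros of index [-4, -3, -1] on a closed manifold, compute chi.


Poincare-Hopf: chi(M) = sum of indices of zeros.
chi = (-4) + (-3) + (-1) = -8

-8


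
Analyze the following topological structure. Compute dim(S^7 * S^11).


Join of spheres: S^m * S^n = S^{m+n+1}.
dim = 7 + 11 + 1 = 19

19


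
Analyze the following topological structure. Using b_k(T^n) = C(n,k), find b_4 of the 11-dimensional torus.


By the Kunneth formula, b_k(T^n) = C(n,k).
b_4(T^11) = C(11,4).
C(11,4) = 11!/(4!*7!) = 330

330


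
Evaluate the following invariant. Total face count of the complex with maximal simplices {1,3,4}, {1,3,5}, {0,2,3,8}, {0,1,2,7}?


Each maximal simplex on m vertices has 2^m - 1 nonempty faces.
Take the union (dedupe shared faces).
Total distinct faces = 36

36


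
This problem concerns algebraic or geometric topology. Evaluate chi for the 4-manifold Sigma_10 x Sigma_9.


chi(Sigma_10) = 2 - 2*10 = -18
chi(Sigma_9) = 2 - 2*9 = -16
chi(product) = (-18) * (-16) = 288

288


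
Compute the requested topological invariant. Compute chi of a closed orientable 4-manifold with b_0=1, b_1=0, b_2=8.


By Poincare duality b_k = b_{4-k}, so full Betti numbers: b_0=1, b_1=0, b_2=8, b_3=0, b_4=1.
chi = sum (-1)^k b_k = 10

10


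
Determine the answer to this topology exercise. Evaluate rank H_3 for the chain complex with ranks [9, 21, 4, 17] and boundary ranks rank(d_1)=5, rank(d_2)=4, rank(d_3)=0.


rank H_k = rank(ker d_k) - rank(im d_{k+1}).
rank(ker d_3) = rank(C_3) - rank(d_3) = 17 - 0 = 17.
rank(im d_{3+1}) = 0.
rank H_3 = 17 - 0 = 17

17


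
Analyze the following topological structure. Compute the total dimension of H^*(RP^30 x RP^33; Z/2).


dim H^*(RP^n; Z/2) = n+1 (one Z/2 in each degree 0..n).
Total Betti number is multiplicative.
Total = (30+1) * (33+1) = 31 * 34 = 1054

1054


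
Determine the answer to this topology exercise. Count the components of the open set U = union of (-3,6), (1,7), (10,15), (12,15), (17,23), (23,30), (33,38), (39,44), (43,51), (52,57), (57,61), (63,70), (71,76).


Sort and merge overlapping open intervals.
Merged: (-3,7), (10,15), (17,23), (23,30), (33,38), (39,51), (52,57), (57,61), (63,70), (71,76).
Number of components = 10

10


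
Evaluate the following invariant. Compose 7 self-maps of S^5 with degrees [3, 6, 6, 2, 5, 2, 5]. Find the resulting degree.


Degree is multiplicative: deg(composition) = product of degrees.
= (3) * (6) * (6) * (2) * (5) * (2) * (5) = 10800

10800


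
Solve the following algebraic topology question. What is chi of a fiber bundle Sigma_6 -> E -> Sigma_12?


For a fiber bundle F -> E -> B (with CW structure): chi(E) = chi(B) * chi(F).
chi(Sigma_12) = -22, chi(Sigma_6) = -10.
chi(E) = (-22) * (-10) = 220

220


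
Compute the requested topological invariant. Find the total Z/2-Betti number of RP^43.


H^k(RP^43; Z/2) = Z/2 for each 0 <= k <= 43.
Total dimension = 43 + 1 = 44

44


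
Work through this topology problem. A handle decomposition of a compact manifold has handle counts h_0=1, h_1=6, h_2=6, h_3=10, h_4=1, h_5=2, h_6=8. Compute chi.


Handles of index k contribute (-1)^k to chi (same as CW cells).
chi = (1) + (-6) + (6) + (-10) + (1) + (-2) + (8) = -2

-2


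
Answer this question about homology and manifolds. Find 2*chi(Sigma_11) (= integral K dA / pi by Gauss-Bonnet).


Gauss-Bonnet: integral K dA = 2*pi*chi(M).
chi(Sigma_11) = 2 - 2*11 = -20.
(integral K dA)/pi = 2*chi = 2*(-20) = -40

-40


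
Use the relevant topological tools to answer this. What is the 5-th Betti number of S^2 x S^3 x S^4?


Each S^d has Poincare polynomial 1 + t^d.
The product S^2 x S^3 x S^4 has Poincare polynomial prod(1+t^d_i).
Expanding: b_0=1, b_2=1, b_3=1, b_4=1, b_5=1, b_6=1, b_7=1, b_9=1.
b_5 = 1

1
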